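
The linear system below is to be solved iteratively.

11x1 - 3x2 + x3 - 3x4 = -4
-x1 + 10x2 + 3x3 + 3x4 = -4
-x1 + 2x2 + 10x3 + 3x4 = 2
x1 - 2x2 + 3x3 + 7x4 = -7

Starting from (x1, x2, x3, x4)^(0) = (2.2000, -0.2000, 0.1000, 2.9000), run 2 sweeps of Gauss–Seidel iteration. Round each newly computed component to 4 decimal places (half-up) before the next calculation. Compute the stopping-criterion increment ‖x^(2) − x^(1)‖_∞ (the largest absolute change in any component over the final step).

Iteration 1:
  x1 = (-4 - (-3)·-0.2000 - (1)·0.1000 - (-3)·2.9000) / (11) = 0.3636
  x2 = (-4 - (-1)·0.3636 - (3)·0.1000 - (3)·2.9000) / (10) = -1.2636
  x3 = (2 - (-1)·0.3636 - (2)·-1.2636 - (3)·2.9000) / (10) = -0.3809
  x4 = (-7 - (1)·0.3636 - (-2)·-1.2636 - (3)·-0.3809) / (7) = -1.2497
Iteration 2:
  x1 = (-4 - (-3)·-1.2636 - (1)·-0.3809 - (-3)·-1.2497) / (11) = -1.0145
  x2 = (-4 - (-1)·-1.0145 - (3)·-0.3809 - (3)·-1.2497) / (10) = -0.0123
  x3 = (2 - (-1)·-1.0145 - (2)·-0.0123 - (3)·-1.2497) / (10) = 0.4759
  x4 = (-7 - (1)·-1.0145 - (-2)·-0.0123 - (3)·0.4759) / (7) = -1.0625
Change: (-1.3781, 1.2513, 0.8568, 0.1872) → max |·| = 1.3781

1.3781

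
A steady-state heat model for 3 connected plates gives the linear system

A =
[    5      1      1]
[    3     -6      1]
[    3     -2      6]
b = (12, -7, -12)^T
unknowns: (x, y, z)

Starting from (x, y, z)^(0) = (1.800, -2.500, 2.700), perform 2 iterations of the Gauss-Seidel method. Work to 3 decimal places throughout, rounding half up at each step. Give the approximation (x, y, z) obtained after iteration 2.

(2.290, 1.937, -2.499)

Iteration 1:
  x = (12 - (1)·-2.500 - (1)·2.700) / (5) = 2.360
  y = (-7 - (3)·2.360 - (1)·2.700) / (-6) = 2.797
  z = (-12 - (3)·2.360 - (-2)·2.797) / (6) = -2.248
Iteration 2:
  x = (12 - (1)·2.797 - (1)·-2.248) / (5) = 2.290
  y = (-7 - (3)·2.290 - (1)·-2.248) / (-6) = 1.937
  z = (-12 - (3)·2.290 - (-2)·1.937) / (6) = -2.499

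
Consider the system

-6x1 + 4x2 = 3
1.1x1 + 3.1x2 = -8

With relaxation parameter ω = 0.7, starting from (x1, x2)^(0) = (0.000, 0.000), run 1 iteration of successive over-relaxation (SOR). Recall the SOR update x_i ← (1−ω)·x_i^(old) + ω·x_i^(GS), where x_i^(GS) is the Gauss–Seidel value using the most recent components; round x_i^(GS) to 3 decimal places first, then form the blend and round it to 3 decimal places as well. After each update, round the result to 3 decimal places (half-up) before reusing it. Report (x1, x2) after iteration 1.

(-0.350, -1.719)

Iteration 1:
  x1: GS value = (3 - (4)·0.000) / (-6) = -0.500;  x1 ← (1−ω)·0.000 + ω·-0.500 = -0.350
  x2: GS value = (-8 - (1.1)·-0.350) / (3.1) = -2.456;  x2 ← (1−ω)·0.000 + ω·-2.456 = -1.719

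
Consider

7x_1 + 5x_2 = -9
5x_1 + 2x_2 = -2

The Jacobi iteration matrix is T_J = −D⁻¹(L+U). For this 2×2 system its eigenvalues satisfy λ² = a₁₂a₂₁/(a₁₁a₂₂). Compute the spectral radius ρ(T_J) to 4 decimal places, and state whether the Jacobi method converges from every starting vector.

a₁₂a₂₁/(a₁₁a₂₂) = (5)·(5) / ((7)·(2)) = 1.785714
ρ = √|1.785714| = √1.785714 = 1.3363
ρ > 1, so Jacobi diverges

1.3363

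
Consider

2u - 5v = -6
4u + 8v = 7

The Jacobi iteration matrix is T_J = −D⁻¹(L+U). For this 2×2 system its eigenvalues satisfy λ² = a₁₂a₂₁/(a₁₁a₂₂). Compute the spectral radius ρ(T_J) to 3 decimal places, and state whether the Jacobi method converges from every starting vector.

a₁₂a₂₁/(a₁₁a₂₂) = (-5)·(4) / ((2)·(8)) = -1.250000
ρ = √|-1.250000| = √1.250000 = 1.118
ρ > 1, so Jacobi diverges

1.118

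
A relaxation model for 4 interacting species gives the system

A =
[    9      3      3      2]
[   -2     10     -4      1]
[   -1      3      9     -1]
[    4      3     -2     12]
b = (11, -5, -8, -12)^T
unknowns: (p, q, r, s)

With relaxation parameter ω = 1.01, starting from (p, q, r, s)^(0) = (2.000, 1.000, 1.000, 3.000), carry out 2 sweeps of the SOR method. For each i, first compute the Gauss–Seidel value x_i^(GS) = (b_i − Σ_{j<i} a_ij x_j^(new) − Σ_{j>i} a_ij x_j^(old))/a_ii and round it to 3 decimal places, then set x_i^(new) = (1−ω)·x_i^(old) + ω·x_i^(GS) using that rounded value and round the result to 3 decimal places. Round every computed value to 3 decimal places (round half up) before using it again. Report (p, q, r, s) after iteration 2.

Iteration 1:
  p: GS value = (11 - (3)·1.000 - (3)·1.000 - (2)·3.000) / (9) = -0.111;  p ← (1−ω)·2.000 + ω·-0.111 = -0.132
  q: GS value = (-5 - (-2)·-0.132 - (-4)·1.000 - (1)·3.000) / (10) = -0.426;  q ← (1−ω)·1.000 + ω·-0.426 = -0.440
  r: GS value = (-8 - (-1)·-0.132 - (3)·-0.440 - (-1)·3.000) / (9) = -0.424;  r ← (1−ω)·1.000 + ω·-0.424 = -0.438
  s: GS value = (-12 - (4)·-0.132 - (3)·-0.440 - (-2)·-0.438) / (12) = -0.919;  s ← (1−ω)·3.000 + ω·-0.919 = -0.958
Iteration 2:
  p: GS value = (11 - (3)·-0.440 - (3)·-0.438 - (2)·-0.958) / (9) = 1.728;  p ← (1−ω)·-0.132 + ω·1.728 = 1.747
  q: GS value = (-5 - (-2)·1.747 - (-4)·-0.438 - (1)·-0.958) / (10) = -0.230;  q ← (1−ω)·-0.440 + ω·-0.230 = -0.228
  r: GS value = (-8 - (-1)·1.747 - (3)·-0.228 - (-1)·-0.958) / (9) = -0.725;  r ← (1−ω)·-0.438 + ω·-0.725 = -0.728
  s: GS value = (-12 - (4)·1.747 - (3)·-0.228 - (-2)·-0.728) / (12) = -1.647;  s ← (1−ω)·-0.958 + ω·-1.647 = -1.654

(1.747, -0.228, -0.728, -1.654)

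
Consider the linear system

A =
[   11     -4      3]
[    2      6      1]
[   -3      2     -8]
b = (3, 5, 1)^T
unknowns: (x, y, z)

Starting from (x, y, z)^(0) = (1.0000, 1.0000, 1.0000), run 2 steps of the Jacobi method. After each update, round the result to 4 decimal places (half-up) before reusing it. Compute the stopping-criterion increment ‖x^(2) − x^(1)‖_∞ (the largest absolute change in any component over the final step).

0.4205

Iteration 1:
  x = (3 - (-4)·1.0000 - (3)·1.0000) / (11) = 0.3636
  y = (5 - (2)·1.0000 - (1)·1.0000) / (6) = 0.3333
  z = (1 - (-3)·1.0000 - (2)·1.0000) / (-8) = -0.2500
Iteration 2:
  x = (3 - (-4)·0.3333 - (3)·-0.2500) / (11) = 0.4621
  y = (5 - (2)·0.3636 - (1)·-0.2500) / (6) = 0.7538
  z = (1 - (-3)·0.3636 - (2)·0.3333) / (-8) = -0.1780
Change: (0.0985, 0.4205, 0.0720) → max |·| = 0.4205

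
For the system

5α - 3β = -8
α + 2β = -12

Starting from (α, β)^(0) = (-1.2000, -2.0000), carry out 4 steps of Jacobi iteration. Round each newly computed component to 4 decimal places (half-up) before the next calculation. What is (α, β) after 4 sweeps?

(-3.7480, -3.8200)

Iteration 1:
  α = (-8 - (-3)·-2.0000) / (5) = -2.8000
  β = (-12 - (1)·-1.2000) / (2) = -5.4000
Iteration 2:
  α = (-8 - (-3)·-5.4000) / (5) = -4.8400
  β = (-12 - (1)·-2.8000) / (2) = -4.6000
Iteration 3:
  α = (-8 - (-3)·-4.6000) / (5) = -4.3600
  β = (-12 - (1)·-4.8400) / (2) = -3.5800
Iteration 4:
  α = (-8 - (-3)·-3.5800) / (5) = -3.7480
  β = (-12 - (1)·-4.3600) / (2) = -3.8200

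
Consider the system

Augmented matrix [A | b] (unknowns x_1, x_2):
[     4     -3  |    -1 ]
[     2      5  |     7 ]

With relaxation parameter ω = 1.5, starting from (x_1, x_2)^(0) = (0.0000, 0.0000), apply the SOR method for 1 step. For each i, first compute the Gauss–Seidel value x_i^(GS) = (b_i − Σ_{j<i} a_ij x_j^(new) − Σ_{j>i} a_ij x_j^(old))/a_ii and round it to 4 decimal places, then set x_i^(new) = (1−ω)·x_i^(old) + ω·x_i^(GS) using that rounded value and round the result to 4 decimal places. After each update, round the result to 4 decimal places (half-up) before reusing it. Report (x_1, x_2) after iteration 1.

(-0.3750, 2.3250)

Iteration 1:
  x_1: GS value = (-1 - (-3)·0.0000) / (4) = -0.2500;  x_1 ← (1−ω)·0.0000 + ω·-0.2500 = -0.3750
  x_2: GS value = (7 - (2)·-0.3750) / (5) = 1.5500;  x_2 ← (1−ω)·0.0000 + ω·1.5500 = 2.3250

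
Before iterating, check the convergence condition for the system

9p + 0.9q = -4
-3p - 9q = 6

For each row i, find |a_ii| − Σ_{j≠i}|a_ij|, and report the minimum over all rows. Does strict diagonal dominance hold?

row 1: |9| − (0.9) = 8.1
row 2: |-9| − (3) = 6
minimum over rows = 6 → strictly diagonally dominant (convergence guaranteed)

6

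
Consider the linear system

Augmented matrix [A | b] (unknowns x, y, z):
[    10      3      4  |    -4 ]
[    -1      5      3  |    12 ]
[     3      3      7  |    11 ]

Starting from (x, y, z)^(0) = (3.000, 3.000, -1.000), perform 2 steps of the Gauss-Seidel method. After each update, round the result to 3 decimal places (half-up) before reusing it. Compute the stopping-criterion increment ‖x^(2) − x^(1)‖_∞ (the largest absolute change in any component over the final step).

1.179

Iteration 1:
  x = (-4 - (3)·3.000 - (4)·-1.000) / (10) = -0.900
  y = (12 - (-1)·-0.900 - (3)·-1.000) / (5) = 2.820
  z = (11 - (3)·-0.900 - (3)·2.820) / (7) = 0.749
Iteration 2:
  x = (-4 - (3)·2.820 - (4)·0.749) / (10) = -1.546
  y = (12 - (-1)·-1.546 - (3)·0.749) / (5) = 1.641
  z = (11 - (3)·-1.546 - (3)·1.641) / (7) = 1.531
Change: (-0.646, -1.179, 0.782) → max |·| = 1.179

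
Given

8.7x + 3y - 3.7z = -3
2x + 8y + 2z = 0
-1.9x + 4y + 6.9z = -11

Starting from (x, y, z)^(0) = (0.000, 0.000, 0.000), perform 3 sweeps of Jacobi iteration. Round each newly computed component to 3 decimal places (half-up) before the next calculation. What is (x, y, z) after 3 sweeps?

(-1.230, 0.678, -2.157)

Iteration 1:
  x = (-3 - (3)·0.000 - (-3.7)·0.000) / (8.7) = -0.345
  y = (0 - (2)·0.000 - (2)·0.000) / (8) = 0.000
  z = (-11 - (-1.9)·0.000 - (4)·0.000) / (6.9) = -1.594
Iteration 2:
  x = (-3 - (3)·0.000 - (-3.7)·-1.594) / (8.7) = -1.023
  y = (0 - (2)·-0.345 - (2)·-1.594) / (8) = 0.485
  z = (-11 - (-1.9)·-0.345 - (4)·0.000) / (6.9) = -1.689
Iteration 3:
  x = (-3 - (3)·0.485 - (-3.7)·-1.689) / (8.7) = -1.230
  y = (0 - (2)·-1.023 - (2)·-1.689) / (8) = 0.678
  z = (-11 - (-1.9)·-1.023 - (4)·0.485) / (6.9) = -2.157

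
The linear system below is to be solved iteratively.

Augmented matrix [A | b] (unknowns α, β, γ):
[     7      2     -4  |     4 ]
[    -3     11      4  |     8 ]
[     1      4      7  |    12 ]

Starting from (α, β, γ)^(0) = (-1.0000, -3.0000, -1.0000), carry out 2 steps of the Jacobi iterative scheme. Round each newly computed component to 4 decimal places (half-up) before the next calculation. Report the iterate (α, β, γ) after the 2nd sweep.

(2.3785, -0.3377, 1.1243)

Iteration 1:
  α = (4 - (2)·-3.0000 - (-4)·-1.0000) / (7) = 0.8571
  β = (8 - (-3)·-1.0000 - (4)·-1.0000) / (11) = 0.8182
  γ = (12 - (1)·-1.0000 - (4)·-3.0000) / (7) = 3.5714
Iteration 2:
  α = (4 - (2)·0.8182 - (-4)·3.5714) / (7) = 2.3785
  β = (8 - (-3)·0.8571 - (4)·3.5714) / (11) = -0.3377
  γ = (12 - (1)·0.8571 - (4)·0.8182) / (7) = 1.1243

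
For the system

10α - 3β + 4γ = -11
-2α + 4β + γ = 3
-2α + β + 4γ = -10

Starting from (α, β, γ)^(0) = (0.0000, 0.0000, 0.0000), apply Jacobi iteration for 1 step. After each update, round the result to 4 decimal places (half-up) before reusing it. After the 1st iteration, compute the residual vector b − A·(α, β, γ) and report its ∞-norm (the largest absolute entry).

Iteration 1:
  α = (-11 - (-3)·0.0000 - (4)·0.0000) / (10) = -1.1000
  β = (3 - (-2)·0.0000 - (1)·0.0000) / (4) = 0.7500
  γ = (-10 - (-2)·0.0000 - (1)·0.0000) / (4) = -2.5000
Residual b − A·x = (12.2500, 0.3000, -2.9500); ∞-norm = 12.2500

12.2500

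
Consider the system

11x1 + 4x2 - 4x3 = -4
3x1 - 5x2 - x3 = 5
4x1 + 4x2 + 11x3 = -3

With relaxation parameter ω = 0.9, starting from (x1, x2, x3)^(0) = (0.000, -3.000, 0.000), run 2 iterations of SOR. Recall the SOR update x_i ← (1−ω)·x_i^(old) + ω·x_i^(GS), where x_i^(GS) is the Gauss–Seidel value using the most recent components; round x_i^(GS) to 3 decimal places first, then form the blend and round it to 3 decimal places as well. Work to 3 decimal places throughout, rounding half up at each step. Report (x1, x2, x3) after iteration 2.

(-0.044, -0.976, 0.070)

Iteration 1:
  x1: GS value = (-4 - (4)·-3.000 - (-4)·0.000) / (11) = 0.727;  x1 ← (1−ω)·0.000 + ω·0.727 = 0.654
  x2: GS value = (5 - (3)·0.654 - (-1)·0.000) / (-5) = -0.608;  x2 ← (1−ω)·-3.000 + ω·-0.608 = -0.847
  x3: GS value = (-3 - (4)·0.654 - (4)·-0.847) / (11) = -0.203;  x3 ← (1−ω)·0.000 + ω·-0.203 = -0.183
Iteration 2:
  x1: GS value = (-4 - (4)·-0.847 - (-4)·-0.183) / (11) = -0.122;  x1 ← (1−ω)·0.654 + ω·-0.122 = -0.044
  x2: GS value = (5 - (3)·-0.044 - (-1)·-0.183) / (-5) = -0.990;  x2 ← (1−ω)·-0.847 + ω·-0.990 = -0.976
  x3: GS value = (-3 - (4)·-0.044 - (4)·-0.976) / (11) = 0.098;  x3 ← (1−ω)·-0.183 + ω·0.098 = 0.070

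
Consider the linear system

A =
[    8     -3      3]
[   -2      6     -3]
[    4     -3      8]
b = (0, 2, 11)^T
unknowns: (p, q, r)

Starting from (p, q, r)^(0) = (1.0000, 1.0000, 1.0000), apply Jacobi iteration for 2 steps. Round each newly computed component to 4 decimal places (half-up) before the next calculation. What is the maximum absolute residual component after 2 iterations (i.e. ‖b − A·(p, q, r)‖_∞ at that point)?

Iteration 1:
  p = (0 - (-3)·1.0000 - (3)·1.0000) / (8) = 0.0000
  q = (2 - (-2)·1.0000 - (-3)·1.0000) / (6) = 1.1667
  r = (11 - (4)·1.0000 - (-3)·1.0000) / (8) = 1.2500
Iteration 2:
  p = (0 - (-3)·1.1667 - (3)·1.2500) / (8) = -0.0312
  q = (2 - (-2)·0.0000 - (-3)·1.2500) / (6) = 0.9583
  r = (11 - (4)·0.0000 - (-3)·1.1667) / (8) = 1.8125
Residual b − A·x = (-2.3130, 1.6253, -0.5003); ∞-norm = 2.3130

2.3130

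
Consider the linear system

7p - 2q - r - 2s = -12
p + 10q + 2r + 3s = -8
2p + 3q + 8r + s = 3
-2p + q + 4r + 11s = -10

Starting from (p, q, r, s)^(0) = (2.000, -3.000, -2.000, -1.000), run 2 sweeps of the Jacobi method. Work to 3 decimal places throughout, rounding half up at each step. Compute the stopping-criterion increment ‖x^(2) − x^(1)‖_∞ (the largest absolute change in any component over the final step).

Iteration 1:
  p = (-12 - (-2)·-3.000 - (-1)·-2.000 - (-2)·-1.000) / (7) = -3.143
  q = (-8 - (1)·2.000 - (2)·-2.000 - (3)·-1.000) / (10) = -0.300
  r = (3 - (2)·2.000 - (3)·-3.000 - (1)·-1.000) / (8) = 1.125
  s = (-10 - (-2)·2.000 - (1)·-3.000 - (4)·-2.000) / (11) = 0.455
Iteration 2:
  p = (-12 - (-2)·-0.300 - (-1)·1.125 - (-2)·0.455) / (7) = -1.509
  q = (-8 - (1)·-3.143 - (2)·1.125 - (3)·0.455) / (10) = -0.847
  r = (3 - (2)·-3.143 - (3)·-0.300 - (1)·0.455) / (8) = 1.216
  s = (-10 - (-2)·-3.143 - (1)·-0.300 - (4)·1.125) / (11) = -1.862
Change: (1.634, -0.547, 0.091, -2.317) → max |·| = 2.317

2.317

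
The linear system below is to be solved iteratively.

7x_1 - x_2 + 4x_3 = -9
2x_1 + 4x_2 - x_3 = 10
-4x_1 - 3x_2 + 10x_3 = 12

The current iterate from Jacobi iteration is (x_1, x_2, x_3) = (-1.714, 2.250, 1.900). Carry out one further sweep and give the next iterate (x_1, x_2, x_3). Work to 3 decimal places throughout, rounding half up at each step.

(-2.050, 3.832, 1.189)

One sweep:
  x_1 = (-9 - (-1)·2.250 - (4)·1.900) / (7) = -2.050
  x_2 = (10 - (2)·-1.714 - (-1)·1.900) / (4) = 3.832
  x_3 = (12 - (-4)·-1.714 - (-3)·2.250) / (10) = 1.189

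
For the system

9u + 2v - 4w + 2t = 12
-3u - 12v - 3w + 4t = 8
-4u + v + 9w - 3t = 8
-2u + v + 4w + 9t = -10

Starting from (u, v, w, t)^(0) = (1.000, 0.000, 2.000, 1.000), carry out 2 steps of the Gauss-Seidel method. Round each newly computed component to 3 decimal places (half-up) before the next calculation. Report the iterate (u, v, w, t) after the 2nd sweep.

(2.972, -2.482, 1.978, -1.054)

Iteration 1:
  u = (12 - (2)·0.000 - (-4)·2.000 - (2)·1.000) / (9) = 2.000
  v = (8 - (-3)·2.000 - (-3)·2.000 - (4)·1.000) / (-12) = -1.333
  w = (8 - (-4)·2.000 - (1)·-1.333 - (-3)·1.000) / (9) = 2.259
  t = (-10 - (-2)·2.000 - (1)·-1.333 - (4)·2.259) / (9) = -1.523
Iteration 2:
  u = (12 - (2)·-1.333 - (-4)·2.259 - (2)·-1.523) / (9) = 2.972
  v = (8 - (-3)·2.972 - (-3)·2.259 - (4)·-1.523) / (-12) = -2.482
  w = (8 - (-4)·2.972 - (1)·-2.482 - (-3)·-1.523) / (9) = 1.978
  t = (-10 - (-2)·2.972 - (1)·-2.482 - (4)·1.978) / (9) = -1.054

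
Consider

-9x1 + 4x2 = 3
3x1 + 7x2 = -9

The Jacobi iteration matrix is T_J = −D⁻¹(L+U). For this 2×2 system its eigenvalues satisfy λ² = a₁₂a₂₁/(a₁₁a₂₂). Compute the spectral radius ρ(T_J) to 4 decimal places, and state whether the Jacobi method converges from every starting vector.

0.4364

a₁₂a₂₁/(a₁₁a₂₂) = (4)·(3) / ((-9)·(7)) = -0.190476
ρ = √|-0.190476| = √0.190476 = 0.4364
ρ < 1, so Jacobi converges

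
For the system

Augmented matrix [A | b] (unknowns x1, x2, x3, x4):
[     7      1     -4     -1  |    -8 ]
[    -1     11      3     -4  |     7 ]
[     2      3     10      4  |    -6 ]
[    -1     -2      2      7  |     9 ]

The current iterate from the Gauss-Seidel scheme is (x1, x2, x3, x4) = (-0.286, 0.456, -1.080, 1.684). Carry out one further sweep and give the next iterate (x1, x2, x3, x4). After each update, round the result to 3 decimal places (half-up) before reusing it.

One sweep:
  x1 = (-8 - (1)·0.456 - (-4)·-1.080 - (-1)·1.684) / (7) = -1.585
  x2 = (7 - (-1)·-1.585 - (3)·-1.080 - (-4)·1.684) / (11) = 1.399
  x3 = (-6 - (2)·-1.585 - (3)·1.399 - (4)·1.684) / (10) = -1.376
  x4 = (9 - (-1)·-1.585 - (-2)·1.399 - (2)·-1.376) / (7) = 1.852

(-1.585, 1.399, -1.376, 1.852)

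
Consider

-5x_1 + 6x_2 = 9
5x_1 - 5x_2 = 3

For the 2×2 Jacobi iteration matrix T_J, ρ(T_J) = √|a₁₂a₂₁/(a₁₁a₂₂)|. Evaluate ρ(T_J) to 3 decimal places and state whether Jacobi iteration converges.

a₁₂a₂₁/(a₁₁a₂₂) = (6)·(5) / ((-5)·(-5)) = 1.200000
ρ = √|1.200000| = √1.200000 = 1.095
ρ > 1, so Jacobi diverges

1.095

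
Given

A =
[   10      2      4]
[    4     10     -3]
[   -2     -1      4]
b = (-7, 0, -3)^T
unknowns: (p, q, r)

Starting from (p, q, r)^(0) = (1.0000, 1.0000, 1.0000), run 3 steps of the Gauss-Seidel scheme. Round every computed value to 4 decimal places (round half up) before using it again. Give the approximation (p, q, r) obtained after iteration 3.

(-0.2616, -0.1936, -0.9292)

Iteration 1:
  p = (-7 - (2)·1.0000 - (4)·1.0000) / (10) = -1.3000
  q = (0 - (4)·-1.3000 - (-3)·1.0000) / (10) = 0.8200
  r = (-3 - (-2)·-1.3000 - (-1)·0.8200) / (4) = -1.1950
Iteration 2:
  p = (-7 - (2)·0.8200 - (4)·-1.1950) / (10) = -0.3860
  q = (0 - (4)·-0.3860 - (-3)·-1.1950) / (10) = -0.2041
  r = (-3 - (-2)·-0.3860 - (-1)·-0.2041) / (4) = -0.9940
Iteration 3:
  p = (-7 - (2)·-0.2041 - (4)·-0.9940) / (10) = -0.2616
  q = (0 - (4)·-0.2616 - (-3)·-0.9940) / (10) = -0.1936
  r = (-3 - (-2)·-0.2616 - (-1)·-0.1936) / (4) = -0.9292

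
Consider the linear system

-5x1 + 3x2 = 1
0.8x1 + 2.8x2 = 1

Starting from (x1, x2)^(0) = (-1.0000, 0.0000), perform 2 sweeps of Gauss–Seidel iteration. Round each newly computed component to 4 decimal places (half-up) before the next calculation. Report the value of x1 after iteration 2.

0.0486

Iteration 1:
  x1 = (1 - (3)·0.0000) / (-5) = -0.2000
  x2 = (1 - (0.8)·-0.2000) / (2.8) = 0.4143
Iteration 2:
  x1 = (1 - (3)·0.4143) / (-5) = 0.0486
  x2 = (1 - (0.8)·0.0486) / (2.8) = 0.3433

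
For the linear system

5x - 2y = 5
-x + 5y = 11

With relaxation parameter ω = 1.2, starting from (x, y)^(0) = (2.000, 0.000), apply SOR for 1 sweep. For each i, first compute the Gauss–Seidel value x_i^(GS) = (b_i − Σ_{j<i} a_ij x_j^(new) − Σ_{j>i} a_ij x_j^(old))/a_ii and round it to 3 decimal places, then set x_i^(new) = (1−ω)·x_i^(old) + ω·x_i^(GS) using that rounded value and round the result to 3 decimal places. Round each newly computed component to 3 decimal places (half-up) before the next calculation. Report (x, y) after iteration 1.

(0.800, 2.832)

Iteration 1:
  x: GS value = (5 - (-2)·0.000) / (5) = 1.000;  x ← (1−ω)·2.000 + ω·1.000 = 0.800
  y: GS value = (11 - (-1)·0.800) / (5) = 2.360;  y ← (1−ω)·0.000 + ω·2.360 = 2.832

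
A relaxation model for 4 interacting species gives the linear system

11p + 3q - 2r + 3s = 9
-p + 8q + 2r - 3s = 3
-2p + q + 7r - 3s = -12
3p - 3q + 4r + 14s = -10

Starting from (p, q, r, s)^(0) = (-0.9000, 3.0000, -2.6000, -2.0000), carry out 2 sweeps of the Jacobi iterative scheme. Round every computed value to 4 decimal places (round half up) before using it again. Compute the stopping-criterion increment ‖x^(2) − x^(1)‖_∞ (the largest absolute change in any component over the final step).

1.9108

Iteration 1:
  p = (9 - (3)·3.0000 - (-2)·-2.6000 - (3)·-2.0000) / (11) = 0.0727
  q = (3 - (-1)·-0.9000 - (2)·-2.6000 - (-3)·-2.0000) / (8) = 0.1625
  r = (-12 - (-2)·-0.9000 - (1)·3.0000 - (-3)·-2.0000) / (7) = -3.2571
  s = (-10 - (3)·-0.9000 - (-3)·3.0000 - (4)·-2.6000) / (14) = 0.8643
Iteration 2:
  p = (9 - (3)·0.1625 - (-2)·-3.2571 - (3)·0.8643) / (11) = -0.0541
  q = (3 - (-1)·0.0727 - (2)·-3.2571 - (-3)·0.8643) / (8) = 1.5225
  r = (-12 - (-2)·0.0727 - (1)·0.1625 - (-3)·0.8643) / (7) = -1.3463
  s = (-10 - (3)·0.0727 - (-3)·0.1625 - (4)·-3.2571) / (14) = 0.2356
Change: (-0.1268, 1.3600, 1.9108, -0.6287) → max |·| = 1.9108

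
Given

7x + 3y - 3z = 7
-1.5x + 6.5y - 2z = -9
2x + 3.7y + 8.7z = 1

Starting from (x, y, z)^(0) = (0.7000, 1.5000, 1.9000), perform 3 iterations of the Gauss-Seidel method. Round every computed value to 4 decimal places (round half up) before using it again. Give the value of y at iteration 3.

-0.9331

Iteration 1:
  x = (7 - (3)·1.5000 - (-3)·1.9000) / (7) = 1.1714
  y = (-9 - (-1.5)·1.1714 - (-2)·1.9000) / (6.5) = -0.5297
  z = (1 - (2)·1.1714 - (3.7)·-0.5297) / (8.7) = 0.0709
Iteration 2:
  x = (7 - (3)·-0.5297 - (-3)·0.0709) / (7) = 1.2574
  y = (-9 - (-1.5)·1.2574 - (-2)·0.0709) / (6.5) = -1.0726
  z = (1 - (2)·1.2574 - (3.7)·-1.0726) / (8.7) = 0.2820
Iteration 3:
  x = (7 - (3)·-1.0726 - (-3)·0.2820) / (7) = 1.5805
  y = (-9 - (-1.5)·1.5805 - (-2)·0.2820) / (6.5) = -0.9331
  z = (1 - (2)·1.5805 - (3.7)·-0.9331) / (8.7) = 0.1484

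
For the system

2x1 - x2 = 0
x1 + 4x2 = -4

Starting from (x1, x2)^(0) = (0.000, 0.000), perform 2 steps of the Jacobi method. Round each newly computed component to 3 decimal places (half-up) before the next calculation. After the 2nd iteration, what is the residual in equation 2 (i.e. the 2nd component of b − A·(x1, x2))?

0.500

Iteration 1:
  x1 = (0 - (-1)·0.000) / (2) = 0.000
  x2 = (-4 - (1)·0.000) / (4) = -1.000
Iteration 2:
  x1 = (0 - (-1)·-1.000) / (2) = -0.500
  x2 = (-4 - (1)·0.000) / (4) = -1.000
Residual b − A·x = (0.000, 0.500)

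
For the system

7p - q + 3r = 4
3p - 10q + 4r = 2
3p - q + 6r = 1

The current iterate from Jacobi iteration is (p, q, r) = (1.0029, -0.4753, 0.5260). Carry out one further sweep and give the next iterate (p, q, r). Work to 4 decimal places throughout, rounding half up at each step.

One sweep:
  p = (4 - (-1)·-0.4753 - (3)·0.5260) / (7) = 0.2781
  q = (2 - (3)·1.0029 - (4)·0.5260) / (-10) = 0.3113
  r = (1 - (3)·1.0029 - (-1)·-0.4753) / (6) = -0.4140

(0.2781, 0.3113, -0.4140)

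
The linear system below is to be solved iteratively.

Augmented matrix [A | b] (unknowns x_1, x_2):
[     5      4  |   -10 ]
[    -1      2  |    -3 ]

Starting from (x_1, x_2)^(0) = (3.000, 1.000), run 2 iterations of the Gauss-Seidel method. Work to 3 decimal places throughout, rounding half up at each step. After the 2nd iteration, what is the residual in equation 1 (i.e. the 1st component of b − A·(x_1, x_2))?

-6.240

Iteration 1:
  x_1 = (-10 - (4)·1.000) / (5) = -2.800
  x_2 = (-3 - (-1)·-2.800) / (2) = -2.900
Iteration 2:
  x_1 = (-10 - (4)·-2.900) / (5) = 0.320
  x_2 = (-3 - (-1)·0.320) / (2) = -1.340
Residual b − A·x = (-6.240, 0.000)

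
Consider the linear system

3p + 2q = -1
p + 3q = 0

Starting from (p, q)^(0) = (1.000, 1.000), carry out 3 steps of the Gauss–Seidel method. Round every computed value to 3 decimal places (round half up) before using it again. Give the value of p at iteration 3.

Iteration 1:
  p = (-1 - (2)·1.000) / (3) = -1.000
  q = (0 - (1)·-1.000) / (3) = 0.333
Iteration 2:
  p = (-1 - (2)·0.333) / (3) = -0.555
  q = (0 - (1)·-0.555) / (3) = 0.185
Iteration 3:
  p = (-1 - (2)·0.185) / (3) = -0.457
  q = (0 - (1)·-0.457) / (3) = 0.152

-0.457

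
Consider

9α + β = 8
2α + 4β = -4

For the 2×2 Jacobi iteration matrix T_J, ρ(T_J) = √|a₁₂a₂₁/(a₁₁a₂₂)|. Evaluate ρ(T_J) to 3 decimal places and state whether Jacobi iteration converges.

0.236

a₁₂a₂₁/(a₁₁a₂₂) = (1)·(2) / ((9)·(4)) = 0.055556
ρ = √|0.055556| = √0.055556 = 0.236
ρ < 1, so Jacobi converges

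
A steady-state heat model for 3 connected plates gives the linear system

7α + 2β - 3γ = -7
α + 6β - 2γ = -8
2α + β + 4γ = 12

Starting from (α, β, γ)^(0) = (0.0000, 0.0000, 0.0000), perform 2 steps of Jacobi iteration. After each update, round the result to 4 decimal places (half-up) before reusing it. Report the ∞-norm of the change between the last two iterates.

Iteration 1:
  α = (-7 - (2)·0.0000 - (-3)·0.0000) / (7) = -1.0000
  β = (-8 - (1)·0.0000 - (-2)·0.0000) / (6) = -1.3333
  γ = (12 - (2)·0.0000 - (1)·0.0000) / (4) = 3.0000
Iteration 2:
  α = (-7 - (2)·-1.3333 - (-3)·3.0000) / (7) = 0.6667
  β = (-8 - (1)·-1.0000 - (-2)·3.0000) / (6) = -0.1667
  γ = (12 - (2)·-1.0000 - (1)·-1.3333) / (4) = 3.8333
Change: (1.6667, 1.1666, 0.8333) → max |·| = 1.6667

1.6667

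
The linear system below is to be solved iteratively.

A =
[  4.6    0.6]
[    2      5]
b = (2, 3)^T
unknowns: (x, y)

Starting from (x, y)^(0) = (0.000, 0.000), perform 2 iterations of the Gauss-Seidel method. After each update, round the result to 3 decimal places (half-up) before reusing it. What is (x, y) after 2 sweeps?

Iteration 1:
  x = (2 - (0.6)·0.000) / (4.6) = 0.435
  y = (3 - (2)·0.435) / (5) = 0.426
Iteration 2:
  x = (2 - (0.6)·0.426) / (4.6) = 0.379
  y = (3 - (2)·0.379) / (5) = 0.448

(0.379, 0.448)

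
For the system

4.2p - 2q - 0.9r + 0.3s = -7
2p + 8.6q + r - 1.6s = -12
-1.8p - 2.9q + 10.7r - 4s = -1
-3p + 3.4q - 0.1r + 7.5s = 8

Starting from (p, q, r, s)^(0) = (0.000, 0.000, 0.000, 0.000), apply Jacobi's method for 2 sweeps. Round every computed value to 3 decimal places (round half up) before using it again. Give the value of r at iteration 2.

Iteration 1:
  p = (-7 - (-2)·0.000 - (-0.9)·0.000 - (0.3)·0.000) / (4.2) = -1.667
  q = (-12 - (2)·0.000 - (1)·0.000 - (-1.6)·0.000) / (8.6) = -1.395
  r = (-1 - (-1.8)·0.000 - (-2.9)·0.000 - (-4)·0.000) / (10.7) = -0.093
  s = (8 - (-3)·0.000 - (3.4)·0.000 - (-0.1)·0.000) / (7.5) = 1.067
Iteration 2:
  p = (-7 - (-2)·-1.395 - (-0.9)·-0.093 - (0.3)·1.067) / (4.2) = -2.427
  q = (-12 - (2)·-1.667 - (1)·-0.093 - (-1.6)·1.067) / (8.6) = -0.798
  r = (-1 - (-1.8)·-1.667 - (-2.9)·-1.395 - (-4)·1.067) / (10.7) = -0.353
  s = (8 - (-3)·-1.667 - (3.4)·-1.395 - (-0.1)·-0.093) / (7.5) = 1.031

-0.353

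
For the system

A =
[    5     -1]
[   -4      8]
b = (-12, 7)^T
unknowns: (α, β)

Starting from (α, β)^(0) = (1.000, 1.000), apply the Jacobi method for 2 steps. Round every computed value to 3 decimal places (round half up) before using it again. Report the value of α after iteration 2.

-2.125

Iteration 1:
  α = (-12 - (-1)·1.000) / (5) = -2.200
  β = (7 - (-4)·1.000) / (8) = 1.375
Iteration 2:
  α = (-12 - (-1)·1.375) / (5) = -2.125
  β = (7 - (-4)·-2.200) / (8) = -0.225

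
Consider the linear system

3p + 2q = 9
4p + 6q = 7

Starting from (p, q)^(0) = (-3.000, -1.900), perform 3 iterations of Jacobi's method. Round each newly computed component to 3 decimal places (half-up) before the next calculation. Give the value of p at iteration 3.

Iteration 1:
  p = (9 - (2)·-1.900) / (3) = 4.267
  q = (7 - (4)·-3.000) / (6) = 3.167
Iteration 2:
  p = (9 - (2)·3.167) / (3) = 0.889
  q = (7 - (4)·4.267) / (6) = -1.678
Iteration 3:
  p = (9 - (2)·-1.678) / (3) = 4.119
  q = (7 - (4)·0.889) / (6) = 0.574

4.119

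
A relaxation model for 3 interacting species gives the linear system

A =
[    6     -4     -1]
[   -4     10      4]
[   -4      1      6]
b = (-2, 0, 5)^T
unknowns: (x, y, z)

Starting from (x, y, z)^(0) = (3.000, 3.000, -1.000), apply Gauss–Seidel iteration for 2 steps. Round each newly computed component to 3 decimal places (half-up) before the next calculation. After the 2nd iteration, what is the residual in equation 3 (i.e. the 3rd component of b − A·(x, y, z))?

Iteration 1:
  x = (-2 - (-4)·3.000 - (-1)·-1.000) / (6) = 1.500
  y = (0 - (-4)·1.500 - (4)·-1.000) / (10) = 1.000
  z = (5 - (-4)·1.500 - (1)·1.000) / (6) = 1.667
Iteration 2:
  x = (-2 - (-4)·1.000 - (-1)·1.667) / (6) = 0.611
  y = (0 - (-4)·0.611 - (4)·1.667) / (10) = -0.422
  z = (5 - (-4)·0.611 - (1)·-0.422) / (6) = 1.311
Residual b − A·x = (-6.043, 1.420, 0.000)

0.000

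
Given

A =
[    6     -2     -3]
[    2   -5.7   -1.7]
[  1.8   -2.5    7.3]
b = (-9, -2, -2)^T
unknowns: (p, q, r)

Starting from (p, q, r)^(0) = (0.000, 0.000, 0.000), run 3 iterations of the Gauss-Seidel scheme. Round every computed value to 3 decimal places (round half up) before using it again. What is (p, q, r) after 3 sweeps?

(-1.548, -0.203, 0.038)

Iteration 1:
  p = (-9 - (-2)·0.000 - (-3)·0.000) / (6) = -1.500
  q = (-2 - (2)·-1.500 - (-1.7)·0.000) / (-5.7) = -0.175
  r = (-2 - (1.8)·-1.500 - (-2.5)·-0.175) / (7.3) = 0.036
Iteration 2:
  p = (-9 - (-2)·-0.175 - (-3)·0.036) / (6) = -1.540
  q = (-2 - (2)·-1.540 - (-1.7)·0.036) / (-5.7) = -0.200
  r = (-2 - (1.8)·-1.540 - (-2.5)·-0.200) / (7.3) = 0.037
Iteration 3:
  p = (-9 - (-2)·-0.200 - (-3)·0.037) / (6) = -1.548
  q = (-2 - (2)·-1.548 - (-1.7)·0.037) / (-5.7) = -0.203
  r = (-2 - (1.8)·-1.548 - (-2.5)·-0.203) / (7.3) = 0.038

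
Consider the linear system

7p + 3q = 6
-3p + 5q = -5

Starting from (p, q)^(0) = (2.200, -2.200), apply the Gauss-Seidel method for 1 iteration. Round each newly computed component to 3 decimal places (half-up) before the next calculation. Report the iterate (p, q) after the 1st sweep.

(1.800, 0.080)

Iteration 1:
  p = (6 - (3)·-2.200) / (7) = 1.800
  q = (-5 - (-3)·1.800) / (5) = 0.080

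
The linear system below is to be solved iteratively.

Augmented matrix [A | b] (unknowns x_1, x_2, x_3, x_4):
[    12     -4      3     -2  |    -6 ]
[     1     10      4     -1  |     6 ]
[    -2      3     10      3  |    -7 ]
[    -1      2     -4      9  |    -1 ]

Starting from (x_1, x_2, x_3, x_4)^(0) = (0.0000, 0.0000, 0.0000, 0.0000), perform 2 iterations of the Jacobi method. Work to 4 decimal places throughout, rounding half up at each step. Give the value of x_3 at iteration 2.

Iteration 1:
  x_1 = (-6 - (-4)·0.0000 - (3)·0.0000 - (-2)·0.0000) / (12) = -0.5000
  x_2 = (6 - (1)·0.0000 - (4)·0.0000 - (-1)·0.0000) / (10) = 0.6000
  x_3 = (-7 - (-2)·0.0000 - (3)·0.0000 - (3)·0.0000) / (10) = -0.7000
  x_4 = (-1 - (-1)·0.0000 - (2)·0.0000 - (-4)·0.0000) / (9) = -0.1111
Iteration 2:
  x_1 = (-6 - (-4)·0.6000 - (3)·-0.7000 - (-2)·-0.1111) / (12) = -0.1435
  x_2 = (6 - (1)·-0.5000 - (4)·-0.7000 - (-1)·-0.1111) / (10) = 0.9189
  x_3 = (-7 - (-2)·-0.5000 - (3)·0.6000 - (3)·-0.1111) / (10) = -0.9467
  x_4 = (-1 - (-1)·-0.5000 - (2)·0.6000 - (-4)·-0.7000) / (9) = -0.6111

-0.9467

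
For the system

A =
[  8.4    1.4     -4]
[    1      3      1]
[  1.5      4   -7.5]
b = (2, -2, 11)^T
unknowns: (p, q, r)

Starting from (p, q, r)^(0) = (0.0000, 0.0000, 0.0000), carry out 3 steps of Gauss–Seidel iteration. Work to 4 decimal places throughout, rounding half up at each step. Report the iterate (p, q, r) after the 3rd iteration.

(-0.4989, 0.0031, -1.5648)

Iteration 1:
  p = (2 - (1.4)·0.0000 - (-4)·0.0000) / (8.4) = 0.2381
  q = (-2 - (1)·0.2381 - (1)·0.0000) / (3) = -0.7460
  r = (11 - (1.5)·0.2381 - (4)·-0.7460) / (-7.5) = -1.8169
Iteration 2:
  p = (2 - (1.4)·-0.7460 - (-4)·-1.8169) / (8.4) = -0.5028
  q = (-2 - (1)·-0.5028 - (1)·-1.8169) / (3) = 0.1066
  r = (11 - (1.5)·-0.5028 - (4)·0.1066) / (-7.5) = -1.5104
Iteration 3:
  p = (2 - (1.4)·0.1066 - (-4)·-1.5104) / (8.4) = -0.4989
  q = (-2 - (1)·-0.4989 - (1)·-1.5104) / (3) = 0.0031
  r = (11 - (1.5)·-0.4989 - (4)·0.0031) / (-7.5) = -1.5648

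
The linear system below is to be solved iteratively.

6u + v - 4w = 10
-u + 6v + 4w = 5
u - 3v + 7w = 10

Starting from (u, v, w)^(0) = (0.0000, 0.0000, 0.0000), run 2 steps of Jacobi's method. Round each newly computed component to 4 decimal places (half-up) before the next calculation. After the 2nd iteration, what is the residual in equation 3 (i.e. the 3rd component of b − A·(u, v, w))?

Iteration 1:
  u = (10 - (1)·0.0000 - (-4)·0.0000) / (6) = 1.6667
  v = (5 - (-1)·0.0000 - (4)·0.0000) / (6) = 0.8333
  w = (10 - (1)·0.0000 - (-3)·0.0000) / (7) = 1.4286
Iteration 2:
  u = (10 - (1)·0.8333 - (-4)·1.4286) / (6) = 2.4802
  v = (5 - (-1)·1.6667 - (4)·1.4286) / (6) = 0.1587
  w = (10 - (1)·1.6667 - (-3)·0.8333) / (7) = 1.5476
Residual b − A·x = (1.1505, 0.3376, -2.8373)

-2.8373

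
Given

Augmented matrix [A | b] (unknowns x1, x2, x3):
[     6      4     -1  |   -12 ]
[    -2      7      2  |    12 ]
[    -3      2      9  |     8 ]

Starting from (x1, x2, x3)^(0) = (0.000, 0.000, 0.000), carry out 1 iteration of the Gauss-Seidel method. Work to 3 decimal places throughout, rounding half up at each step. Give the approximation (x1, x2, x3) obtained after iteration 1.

(-2.000, 1.143, -0.032)

Iteration 1:
  x1 = (-12 - (4)·0.000 - (-1)·0.000) / (6) = -2.000
  x2 = (12 - (-2)·-2.000 - (2)·0.000) / (7) = 1.143
  x3 = (8 - (-3)·-2.000 - (2)·1.143) / (9) = -0.032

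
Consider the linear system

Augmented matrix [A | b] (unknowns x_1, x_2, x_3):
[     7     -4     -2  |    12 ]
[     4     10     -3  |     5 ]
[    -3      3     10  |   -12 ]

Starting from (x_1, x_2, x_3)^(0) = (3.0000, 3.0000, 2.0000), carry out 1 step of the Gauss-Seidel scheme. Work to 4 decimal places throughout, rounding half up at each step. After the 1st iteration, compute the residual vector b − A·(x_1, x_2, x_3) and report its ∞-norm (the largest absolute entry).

Iteration 1:
  x_1 = (12 - (-4)·3.0000 - (-2)·2.0000) / (7) = 4.0000
  x_2 = (5 - (4)·4.0000 - (-3)·2.0000) / (10) = -0.5000
  x_3 = (-12 - (-3)·4.0000 - (3)·-0.5000) / (10) = 0.1500
Residual b − A·x = (-17.7000, -5.5500, 0.0000); ∞-norm = 17.7000

17.7000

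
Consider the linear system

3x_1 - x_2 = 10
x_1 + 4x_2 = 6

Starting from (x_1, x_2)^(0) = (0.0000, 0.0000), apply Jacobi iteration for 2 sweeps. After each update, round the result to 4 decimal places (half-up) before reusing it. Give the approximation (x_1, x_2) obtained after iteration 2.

Iteration 1:
  x_1 = (10 - (-1)·0.0000) / (3) = 3.3333
  x_2 = (6 - (1)·0.0000) / (4) = 1.5000
Iteration 2:
  x_1 = (10 - (-1)·1.5000) / (3) = 3.8333
  x_2 = (6 - (1)·3.3333) / (4) = 0.6667

(3.8333, 0.6667)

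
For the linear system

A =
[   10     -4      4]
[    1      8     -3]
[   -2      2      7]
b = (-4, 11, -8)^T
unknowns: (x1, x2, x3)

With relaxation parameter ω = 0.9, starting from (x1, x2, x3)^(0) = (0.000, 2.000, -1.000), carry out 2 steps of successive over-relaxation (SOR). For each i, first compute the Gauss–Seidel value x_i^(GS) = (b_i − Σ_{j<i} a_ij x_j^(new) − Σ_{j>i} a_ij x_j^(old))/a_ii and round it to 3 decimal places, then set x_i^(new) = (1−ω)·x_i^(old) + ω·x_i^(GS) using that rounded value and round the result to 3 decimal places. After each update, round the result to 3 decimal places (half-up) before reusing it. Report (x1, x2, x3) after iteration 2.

Iteration 1:
  x1: GS value = (-4 - (-4)·2.000 - (4)·-1.000) / (10) = 0.800;  x1 ← (1−ω)·0.000 + ω·0.800 = 0.720
  x2: GS value = (11 - (1)·0.720 - (-3)·-1.000) / (8) = 0.910;  x2 ← (1−ω)·2.000 + ω·0.910 = 1.019
  x3: GS value = (-8 - (-2)·0.720 - (2)·1.019) / (7) = -1.228;  x3 ← (1−ω)·-1.000 + ω·-1.228 = -1.205
Iteration 2:
  x1: GS value = (-4 - (-4)·1.019 - (4)·-1.205) / (10) = 0.490;  x1 ← (1−ω)·0.720 + ω·0.490 = 0.513
  x2: GS value = (11 - (1)·0.513 - (-3)·-1.205) / (8) = 0.859;  x2 ← (1−ω)·1.019 + ω·0.859 = 0.875
  x3: GS value = (-8 - (-2)·0.513 - (2)·0.875) / (7) = -1.246;  x3 ← (1−ω)·-1.205 + ω·-1.246 = -1.242

(0.513, 0.875, -1.242)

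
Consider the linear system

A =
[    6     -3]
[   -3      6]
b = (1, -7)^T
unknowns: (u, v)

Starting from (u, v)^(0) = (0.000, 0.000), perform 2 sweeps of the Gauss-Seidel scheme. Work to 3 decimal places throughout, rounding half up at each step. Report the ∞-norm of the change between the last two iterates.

Iteration 1:
  u = (1 - (-3)·0.000) / (6) = 0.167
  v = (-7 - (-3)·0.167) / (6) = -1.083
Iteration 2:
  u = (1 - (-3)·-1.083) / (6) = -0.375
  v = (-7 - (-3)·-0.375) / (6) = -1.354
Change: (-0.542, -0.271) → max |·| = 0.542

0.542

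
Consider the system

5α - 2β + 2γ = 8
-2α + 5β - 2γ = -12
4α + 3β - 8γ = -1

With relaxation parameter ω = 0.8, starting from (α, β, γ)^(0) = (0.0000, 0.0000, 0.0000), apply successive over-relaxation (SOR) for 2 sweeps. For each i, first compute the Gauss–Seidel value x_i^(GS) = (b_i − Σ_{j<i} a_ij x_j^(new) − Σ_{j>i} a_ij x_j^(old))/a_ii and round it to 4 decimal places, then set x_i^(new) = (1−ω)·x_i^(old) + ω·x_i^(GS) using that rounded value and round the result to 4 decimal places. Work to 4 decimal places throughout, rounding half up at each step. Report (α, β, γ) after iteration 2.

Iteration 1:
  α: GS value = (8 - (-2)·0.0000 - (2)·0.0000) / (5) = 1.6000;  α ← (1−ω)·0.0000 + ω·1.6000 = 1.2800
  β: GS value = (-12 - (-2)·1.2800 - (-2)·0.0000) / (5) = -1.8880;  β ← (1−ω)·0.0000 + ω·-1.8880 = -1.5104
  γ: GS value = (-1 - (4)·1.2800 - (3)·-1.5104) / (-8) = 0.1986;  γ ← (1−ω)·0.0000 + ω·0.1986 = 0.1589
Iteration 2:
  α: GS value = (8 - (-2)·-1.5104 - (2)·0.1589) / (5) = 0.9323;  α ← (1−ω)·1.2800 + ω·0.9323 = 1.0018
  β: GS value = (-12 - (-2)·1.0018 - (-2)·0.1589) / (5) = -1.9357;  β ← (1−ω)·-1.5104 + ω·-1.9357 = -1.8506
  γ: GS value = (-1 - (4)·1.0018 - (3)·-1.8506) / (-8) = -0.0681;  γ ← (1−ω)·0.1589 + ω·-0.0681 = -0.0227

(1.0018, -1.8506, -0.0227)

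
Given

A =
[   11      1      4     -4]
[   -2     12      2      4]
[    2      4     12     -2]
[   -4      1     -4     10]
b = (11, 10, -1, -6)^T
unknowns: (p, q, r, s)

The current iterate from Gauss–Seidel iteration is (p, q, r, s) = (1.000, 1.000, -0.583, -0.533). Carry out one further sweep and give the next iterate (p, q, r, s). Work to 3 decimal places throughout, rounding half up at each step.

One sweep:
  p = (11 - (1)·1.000 - (4)·-0.583 - (-4)·-0.533) / (11) = 0.927
  q = (10 - (-2)·0.927 - (2)·-0.583 - (4)·-0.533) / (12) = 1.263
  r = (-1 - (2)·0.927 - (4)·1.263 - (-2)·-0.533) / (12) = -0.748
  s = (-6 - (-4)·0.927 - (1)·1.263 - (-4)·-0.748) / (10) = -0.655

(0.927, 1.263, -0.748, -0.655)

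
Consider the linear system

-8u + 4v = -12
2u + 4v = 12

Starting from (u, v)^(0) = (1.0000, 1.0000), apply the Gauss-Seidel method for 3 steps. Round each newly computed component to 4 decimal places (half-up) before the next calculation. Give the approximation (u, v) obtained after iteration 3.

Iteration 1:
  u = (-12 - (4)·1.0000) / (-8) = 2.0000
  v = (12 - (2)·2.0000) / (4) = 2.0000
Iteration 2:
  u = (-12 - (4)·2.0000) / (-8) = 2.5000
  v = (12 - (2)·2.5000) / (4) = 1.7500
Iteration 3:
  u = (-12 - (4)·1.7500) / (-8) = 2.3750
  v = (12 - (2)·2.3750) / (4) = 1.8125

(2.3750, 1.8125)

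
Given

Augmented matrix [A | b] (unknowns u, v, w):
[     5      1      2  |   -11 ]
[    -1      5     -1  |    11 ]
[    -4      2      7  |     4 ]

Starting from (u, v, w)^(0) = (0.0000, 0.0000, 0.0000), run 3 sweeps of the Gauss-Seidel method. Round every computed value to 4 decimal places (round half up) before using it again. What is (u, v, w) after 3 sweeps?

(-2.0865, 1.5713, -1.0698)

Iteration 1:
  u = (-11 - (1)·0.0000 - (2)·0.0000) / (5) = -2.2000
  v = (11 - (-1)·-2.2000 - (-1)·0.0000) / (5) = 1.7600
  w = (4 - (-4)·-2.2000 - (2)·1.7600) / (7) = -1.1886
Iteration 2:
  u = (-11 - (1)·1.7600 - (2)·-1.1886) / (5) = -2.0766
  v = (11 - (-1)·-2.0766 - (-1)·-1.1886) / (5) = 1.5470
  w = (4 - (-4)·-2.0766 - (2)·1.5470) / (7) = -1.0572
Iteration 3:
  u = (-11 - (1)·1.5470 - (2)·-1.0572) / (5) = -2.0865
  v = (11 - (-1)·-2.0865 - (-1)·-1.0572) / (5) = 1.5713
  w = (4 - (-4)·-2.0865 - (2)·1.5713) / (7) = -1.0698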